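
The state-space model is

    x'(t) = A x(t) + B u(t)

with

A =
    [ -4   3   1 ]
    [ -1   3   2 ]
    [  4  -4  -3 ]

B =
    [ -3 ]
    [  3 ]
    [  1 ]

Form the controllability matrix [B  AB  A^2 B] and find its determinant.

AB = [[22], [14], [-27]]
A^2B = [[-73], [-34], [113]]
Controllability matrix C = [B  AB  A^2B] = [[-3, 22, -73], [3, 14, -34], [1, -27, 113]]
Expanding along the first row, det(C) = (-3)·(14·113 - (-34)·(-27)) - 22·(3·113 - (-34)·1) + (-73)·(3·(-27) - 14·1) = (-3)·664 - 22·373 + (-73)·(-95) = -3263
Since det(C) ≠ 0, rank(C) = 3 and the system is completely controllable.

-3263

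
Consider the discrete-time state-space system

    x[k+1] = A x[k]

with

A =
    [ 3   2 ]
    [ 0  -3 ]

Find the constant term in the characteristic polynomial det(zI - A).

-9

For a 2×2 matrix, det(zI - A) = z^2 - (tr A)z + det A.
tr A = 0, det A = -9.
So p(z) = z^2 - 9.
The constant term is -9.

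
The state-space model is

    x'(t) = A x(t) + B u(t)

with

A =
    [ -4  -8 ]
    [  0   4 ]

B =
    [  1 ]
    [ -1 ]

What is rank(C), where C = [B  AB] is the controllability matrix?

AB = [[4], [-4]]
Controllability matrix C = [B  AB] = [[1, 4], [-1, -4]]
Every column of C is a scalar multiple of column 1 = [1, -1] (multipliers 1, 4), so the columns span a one-dimensional space.
C ≠ 0, hence rank(C) = 1.
rank(C) = 1 < n = 2, so the pair (A, B) is not completely controllable.

1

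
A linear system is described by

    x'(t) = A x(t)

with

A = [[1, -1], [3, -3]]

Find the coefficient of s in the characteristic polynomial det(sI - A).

2

For a 2×2 matrix, det(sI - A) = s^2 - (tr A)s + det A.
tr A = -2, det A = 0.
So p(s) = s^2 + 2s.
The coefficient of s is 2.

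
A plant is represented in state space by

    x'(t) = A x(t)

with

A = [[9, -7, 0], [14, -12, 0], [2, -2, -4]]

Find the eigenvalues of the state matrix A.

-5, -4, 2

det(sI - A) = s^3 - (tr A)s^2 + (M11 + M22 + M33)s - det A, where Mii is the 2×2 principal minor of A obtained by deleting row i and column i.
tr A = 9 + (-12) + (-4) = -7; M11 = (-12)·(-4) - 0·(-2) = 48 - 0 = 48; M22 = 9·(-4) - 0·2 = -36 - 0 = -36; M33 = 9·(-12) - (-7)·14 = -108 - (-98) = -10; sum of minors = 2.
det A = 9·((-12)·(-4) - 0·(-2)) - (-7)·(14·(-4) - 0·2) + 0·(14·(-2) - (-12)·2) = 9·48 - (-7)·(-56) + 0·(-4) = 40.
So p(s) = det(sI - A) = s^3 + 7s^2 + 2s - 40.
Rational-root test: any integer root divides -40. Testing small divisors, s = 2 works: p(2) = 8 + 28 + 4 + (-40) = 0, so (s - 2) is a factor.
Dividing, p(s) = (s - 2)(s^2 + 9s + 20).
Factor s^2 + 9s + 20: two numbers with sum -9 and product 20 are -4 and -5, so s^2 + 9s + 20 = (s + 4)(s + 5).
Hence p(s) = (s - 2) (s + 4) (s + 5), with roots -5, -4, 2.
At least one eigenvalue has non-negative real part, so the system is not asymptotically stable.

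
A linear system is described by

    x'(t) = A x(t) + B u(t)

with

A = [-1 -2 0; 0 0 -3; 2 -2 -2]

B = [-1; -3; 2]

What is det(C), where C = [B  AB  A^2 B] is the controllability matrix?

762

AB = [[7], [-6], [0]]
A^2B = [[5], [0], [26]]
Controllability matrix C = [B  AB  A^2B] = [[-1, 7, 5], [-3, -6, 0], [2, 0, 26]]
Expanding along the first row, det(C) = (-1)·((-6)·26 - 0·0) - 7·((-3)·26 - 0·2) + 5·((-3)·0 - (-6)·2) = (-1)·(-156) - 7·(-78) + 5·12 = 762
Since det(C) ≠ 0, rank(C) = 3 and the system is completely controllable.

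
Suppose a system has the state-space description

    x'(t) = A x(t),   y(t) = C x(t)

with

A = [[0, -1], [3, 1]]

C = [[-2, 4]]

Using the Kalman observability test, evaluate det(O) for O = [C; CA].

-60

CA = [[12, 6]]
Observability matrix O = [C; CA] = [[-2, 4], [12, 6]]
det(O) = (-2)·6 - 4·12 = -12 - 48 = -60
Since det(O) ≠ 0, rank(O) = 2 and the system is completely observable.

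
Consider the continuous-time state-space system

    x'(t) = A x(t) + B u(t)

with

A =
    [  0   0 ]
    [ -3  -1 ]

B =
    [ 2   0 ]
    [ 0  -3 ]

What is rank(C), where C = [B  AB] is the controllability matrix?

AB = [[0, 0], [-6, 3]]
Controllability matrix C = [B  AB] = [[2, 0, 0, 0], [0, -3, -6, 3]]
Take the 2×2 submatrix of C formed by columns 1, 2: [[2, 0], [0, -3]]. Its determinant is 2·(-3) - 0·0 = -6 - 0 = -6 ≠ 0.
So rank(C) ≥ 2; since C has 2 rows, rank(C) = 2.
rank(C) = 2 = n, so the pair (A, B) is completely controllable.

2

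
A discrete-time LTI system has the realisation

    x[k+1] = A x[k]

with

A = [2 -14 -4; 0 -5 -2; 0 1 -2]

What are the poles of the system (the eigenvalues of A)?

det(zI - A) = z^3 - (tr A)z^2 + (M11 + M22 + M33)z - det A, where Mii is the 2×2 principal minor of A obtained by deleting row i and column i.
tr A = 2 + (-5) + (-2) = -5; M11 = (-5)·(-2) - (-2)·1 = 10 - (-2) = 12; M22 = 2·(-2) - (-4)·0 = -4 - 0 = -4; M33 = 2·(-5) - (-14)·0 = -10 - 0 = -10; sum of minors = -2.
det A = 2·((-5)·(-2) - (-2)·1) - (-14)·(0·(-2) - (-2)·0) + (-4)·(0·1 - (-5)·0) = 2·12 - (-14)·0 + (-4)·0 = 24.
So p(z) = det(zI - A) = z^3 + 5z^2 - 2z - 24.
Rational-root test: any integer root divides -24. Testing small divisors, z = 2 works: p(2) = 8 + 20 + (-4) + (-24) = 0, so (z - 2) is a factor.
Dividing, p(z) = (z - 2)(z^2 + 7z + 12).
Factor z^2 + 7z + 12: two numbers with sum -7 and product 12 are -3 and -4, so z^2 + 7z + 12 = (z + 3)(z + 4).
Hence p(z) = (z - 2) (z + 3) (z + 4), with roots -4, -3, 2.

-4, -3, 2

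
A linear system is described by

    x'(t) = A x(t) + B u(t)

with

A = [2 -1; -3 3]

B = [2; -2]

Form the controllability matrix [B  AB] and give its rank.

AB = [[6], [-12]]
Controllability matrix C = [B  AB] = [[2, 6], [-2, -12]]
det(C) = 2·(-12) - 6·(-2) = -24 - (-12) = -12 ≠ 0, so rank(C) = 2.
rank(C) = 2 = n, so the pair (A, B) is completely controllable.

2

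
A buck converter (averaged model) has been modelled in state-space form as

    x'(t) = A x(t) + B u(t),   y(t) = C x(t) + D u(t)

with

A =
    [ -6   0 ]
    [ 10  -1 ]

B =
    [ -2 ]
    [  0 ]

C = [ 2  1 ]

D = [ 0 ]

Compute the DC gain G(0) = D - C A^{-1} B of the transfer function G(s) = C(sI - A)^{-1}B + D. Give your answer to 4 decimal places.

G(0) = C(-A)^{-1}B + D = -C A^{-1} B + D.
det A = 6, so A^{-1} = (1/6)·adj(A) = [[-1/6, 0], [-5/3, -1]]
A^{-1} B = [1/3, 10/3]^T
C A^{-1} B = 4
G(0) = D - C A^{-1} B = 0 - (4) = -4

-4.0000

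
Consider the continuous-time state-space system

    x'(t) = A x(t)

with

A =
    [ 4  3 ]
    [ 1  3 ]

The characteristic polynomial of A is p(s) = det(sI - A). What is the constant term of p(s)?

9

For a 2×2 matrix, det(sI - A) = s^2 - (tr A)s + det A.
tr A = 7, det A = 9.
So p(s) = s^2 - 7s + 9.
The constant term is 9.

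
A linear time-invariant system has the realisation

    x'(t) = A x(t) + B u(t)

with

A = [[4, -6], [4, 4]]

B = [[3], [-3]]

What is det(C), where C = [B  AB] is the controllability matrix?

AB = [[30], [0]]
Controllability matrix C = [B  AB] = [[3, 30], [-3, 0]]
det(C) = 3·0 - 30·(-3) = 0 - (-90) = 90
Since det(C) ≠ 0, rank(C) = 2 and the system is completely controllable.

90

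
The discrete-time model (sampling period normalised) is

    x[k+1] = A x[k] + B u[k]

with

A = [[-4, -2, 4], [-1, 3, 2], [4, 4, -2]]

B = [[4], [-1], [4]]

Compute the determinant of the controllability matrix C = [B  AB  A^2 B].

AB = [[2], [1], [4]]
A^2B = [[6], [9], [4]]
Controllability matrix C = [B  AB  A^2B] = [[4, 2, 6], [-1, 1, 9], [4, 4, 4]]
Expanding along the first row, det(C) = 4·(1·4 - 9·4) - 2·((-1)·4 - 9·4) + 6·((-1)·4 - 1·4) = 4·(-32) - 2·(-40) + 6·(-8) = -96
Since det(C) ≠ 0, rank(C) = 3 and the system is completely controllable.

-96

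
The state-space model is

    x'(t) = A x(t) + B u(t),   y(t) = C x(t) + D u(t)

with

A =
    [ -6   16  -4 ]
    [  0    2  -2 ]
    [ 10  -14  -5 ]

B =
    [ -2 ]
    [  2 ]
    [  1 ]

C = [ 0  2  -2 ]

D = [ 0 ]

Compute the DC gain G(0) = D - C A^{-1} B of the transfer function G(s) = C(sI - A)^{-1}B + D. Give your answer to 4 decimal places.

-2.0000

G(0) = C(-A)^{-1}B + D = -C A^{-1} B + D.
det A = -12, so A^{-1} = (1/-12)·adj(A) = [[19/6, -34/3, 2], [5/3, -35/6, 1], [5/3, -19/3, 1]]
A^{-1} B = [-27, -14, -15]^T
C A^{-1} B = 2
G(0) = D - C A^{-1} B = 0 - (2) = -2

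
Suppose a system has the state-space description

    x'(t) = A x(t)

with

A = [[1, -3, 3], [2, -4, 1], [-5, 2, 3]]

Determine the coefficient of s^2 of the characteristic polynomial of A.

Expand det(sI - A) for the 3×3 matrix.
p(s) = s^3 + 6s + 29.
(Check: constant term = det(-A) = (-1)^3 det A = 29; coefficient of s^2 = -tr A = 0.)
The coefficient of s^2 is 0.

0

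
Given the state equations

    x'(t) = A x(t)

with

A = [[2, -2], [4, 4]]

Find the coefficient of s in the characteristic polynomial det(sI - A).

For a 2×2 matrix, det(sI - A) = s^2 - (tr A)s + det A.
tr A = 6, det A = 16.
So p(s) = s^2 - 6s + 16.
The coefficient of s is -6.

-6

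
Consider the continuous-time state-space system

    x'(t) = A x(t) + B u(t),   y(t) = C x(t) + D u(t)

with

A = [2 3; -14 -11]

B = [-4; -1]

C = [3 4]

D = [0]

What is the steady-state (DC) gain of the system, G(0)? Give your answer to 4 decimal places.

G(0) = C(-A)^{-1}B + D = -C A^{-1} B + D.
det A = 20, so A^{-1} = (1/20)·adj(A) = [[-11/20, -3/20], [7/10, 1/10]]
A^{-1} B = [47/20, -29/10]^T
C A^{-1} B = -91/20
G(0) = D - C A^{-1} B = 0 - (-91/20) = 91/20 ≈ 4.5500

4.5500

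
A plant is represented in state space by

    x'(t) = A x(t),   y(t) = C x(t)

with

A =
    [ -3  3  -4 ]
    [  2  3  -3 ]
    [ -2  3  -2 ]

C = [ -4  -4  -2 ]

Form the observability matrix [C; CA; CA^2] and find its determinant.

CA = [[8, -30, 32]]
CA^2 = [[-148, 30, -6]]
Observability matrix O = [C; CA; CA^2] = [[-4, -4, -2], [8, -30, 32], [-148, 30, -6]]
Expanding along the first row, det(O) = (-4)·((-30)·(-6) - 32·30) - (-4)·(8·(-6) - 32·(-148)) + (-2)·(8·30 - (-30)·(-148)) = (-4)·(-780) - (-4)·4688 + (-2)·(-4200) = 30272
Since det(O) ≠ 0, rank(O) = 3 and the system is completely observable.

30272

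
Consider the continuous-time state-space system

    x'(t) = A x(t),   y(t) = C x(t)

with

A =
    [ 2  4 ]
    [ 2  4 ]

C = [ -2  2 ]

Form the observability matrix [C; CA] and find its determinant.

CA = [[0, 0]]
Observability matrix O = [C; CA] = [[-2, 2], [0, 0]]
det(O) = (-2)·0 - 2·0 = 0 - 0 = 0
Since det(O) = 0, rank(O) < 2 and the system is not completely observable.

0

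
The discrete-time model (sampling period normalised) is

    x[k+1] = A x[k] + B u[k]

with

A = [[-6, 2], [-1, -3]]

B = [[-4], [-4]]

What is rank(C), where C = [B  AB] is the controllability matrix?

AB = [[16], [16]]
Controllability matrix C = [B  AB] = [[-4, 16], [-4, 16]]
Every column of C is a scalar multiple of column 1 = [-4, -4] (multipliers 1, -4), so the columns span a one-dimensional space.
C ≠ 0, hence rank(C) = 1.
rank(C) = 1 < n = 2, so the pair (A, B) is not completely controllable.

1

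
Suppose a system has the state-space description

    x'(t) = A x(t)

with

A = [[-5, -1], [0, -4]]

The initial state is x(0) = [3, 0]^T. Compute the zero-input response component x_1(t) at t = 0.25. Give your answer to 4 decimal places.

0.8595

det(sI - A) = s^2 - (tr A)s + det A, with tr A = (-5) + (-4) = -9 and det A = (-5)·(-4) - (-1)·0 = 20 - 0 = 20.
So p(s) = det(sI - A) = s^2 + 9s + 20.
Factor s^2 + 9s + 20: two numbers with sum -9 and product 20 are -4 and -5, so s^2 + 9s + 20 = (s + 4)(s + 5).
Hence p(s) = (s + 4) (s + 5), with roots -5, -4.
The eigenvalues -5, -4 are distinct and real, so A is diagonalisable and x(t) = e^{At} x(0) = V diag(e^{λ_i t}) V^{-1} x(0), where the columns of V are the eigenvectors.
λ = -5: A - (-5)I = [[0, -1], [0, 1]]. Row 1 gives 0·v1 + (-1)·v2 = 0, so take v_1 = [1, 0]^T.
λ = -4: A - (-4)I = [[-1, -1], [0, 0]]. Row 1 gives (-1)·v1 + (-1)·v2 = 0, so take v_2 = [1, -1]^T.
V = [v_1 v_2] = [[1, 1], [0, -1]] has det V = -1, so V^{-1} = adj(V)/det V = [[1, 1], [0, -1]].
Modal coordinates z(0) = V^{-1} x(0): 1·3 + 1·0 = 3; 0·3 + (-1)·0 = 0; so z(0) = [3, 0]^T.
x_1(t) = Σ_i (v_i)_1 · z_i(0) · e^{λ_i t} (row 1 of V times the modal terms).
x_1(0.25) = 1·3·e^{-5·0.25} + 1·0·e^{-4·0.25} = 3·0.286505 + 0·0.367879 = 0.8595.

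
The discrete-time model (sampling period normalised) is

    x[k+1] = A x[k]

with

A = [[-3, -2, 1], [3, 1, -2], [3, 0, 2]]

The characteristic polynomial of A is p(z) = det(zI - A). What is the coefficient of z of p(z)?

Expand det(zI - A) for the 3×3 matrix.
p(z) = z^3 - 4z - 15.
(Check: constant term = det(-A) = (-1)^3 det A = -15; coefficient of z^2 = -tr A = 0.)
The coefficient of z is -4.

-4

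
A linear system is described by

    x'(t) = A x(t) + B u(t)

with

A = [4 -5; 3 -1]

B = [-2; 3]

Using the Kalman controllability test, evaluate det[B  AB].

87

AB = [[-23], [-9]]
Controllability matrix C = [B  AB] = [[-2, -23], [3, -9]]
det(C) = (-2)·(-9) - (-23)·3 = 18 - (-69) = 87
Since det(C) ≠ 0, rank(C) = 2 and the system is completely controllable.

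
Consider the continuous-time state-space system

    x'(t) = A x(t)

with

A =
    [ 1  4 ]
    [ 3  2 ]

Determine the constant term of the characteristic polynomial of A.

-10

For a 2×2 matrix, det(sI - A) = s^2 - (tr A)s + det A.
tr A = 3, det A = -10.
So p(s) = s^2 - 3s - 10.
The constant term is -10.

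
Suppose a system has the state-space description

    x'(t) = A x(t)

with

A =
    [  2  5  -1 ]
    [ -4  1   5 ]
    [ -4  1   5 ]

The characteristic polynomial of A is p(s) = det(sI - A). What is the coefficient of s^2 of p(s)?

-8

Expand det(sI - A) for the 3×3 matrix.
p(s) = s^3 - 8s^2 + 28s.
(Check: constant term = det(-A) = (-1)^3 det A = 0; coefficient of s^2 = -tr A = -8.)
The coefficient of s^2 is -8.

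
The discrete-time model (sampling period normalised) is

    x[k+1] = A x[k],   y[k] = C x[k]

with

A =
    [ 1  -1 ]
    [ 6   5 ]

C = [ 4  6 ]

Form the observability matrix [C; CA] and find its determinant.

-136

CA = [[40, 26]]
Observability matrix O = [C; CA] = [[4, 6], [40, 26]]
det(O) = 4·26 - 6·40 = 104 - 240 = -136
Since det(O) ≠ 0, rank(O) = 2 and the system is completely observable.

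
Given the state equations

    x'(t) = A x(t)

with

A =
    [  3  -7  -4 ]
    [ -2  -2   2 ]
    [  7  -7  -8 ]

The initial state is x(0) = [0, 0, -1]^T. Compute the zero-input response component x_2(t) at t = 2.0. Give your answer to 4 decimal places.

-0.0180

det(sI - A) = s^3 - (tr A)s^2 + (M11 + M22 + M33)s - det A, where Mii is the 2×2 principal minor of A obtained by deleting row i and column i.
tr A = 3 + (-2) + (-8) = -7; M11 = (-2)·(-8) - 2·(-7) = 16 - (-14) = 30; M22 = 3·(-8) - (-4)·7 = -24 - (-28) = 4; M33 = 3·(-2) - (-7)·(-2) = -6 - 14 = -20; sum of minors = 14.
det A = 3·((-2)·(-8) - 2·(-7)) - (-7)·((-2)·(-8) - 2·7) + (-4)·((-2)·(-7) - (-2)·7) = 3·30 - (-7)·2 + (-4)·28 = -8.
So p(s) = det(sI - A) = s^3 + 7s^2 + 14s + 8.
Rational-root test: any integer root divides 8. Testing small divisors, s = -1 works: p(-1) = -1 + 7 + (-14) + 8 = 0, so (s + 1) is a factor.
Dividing, p(s) = (s + 1)(s^2 + 6s + 8).
Factor s^2 + 6s + 8: two numbers with sum -6 and product 8 are -2 and -4, so s^2 + 6s + 8 = (s + 2)(s + 4).
Hence p(s) = (s + 1) (s + 2) (s + 4), with roots -4, -2, -1.
The eigenvalues -4, -2, -1 are distinct and real, so A is diagonalisable and x(t) = e^{At} x(0) = V diag(e^{λ_i t}) V^{-1} x(0), where the columns of V are the eigenvectors.
λ = -4: A - (-4)I = [[7, -7, -4], [-2, 2, 2], [7, -7, -4]]. v must be orthogonal to every row; (row 1) × (row 2) = [-6, -6, 0], so take v_1 = [1, 1, 0]^T.
λ = -2: A - (-2)I = [[5, -7, -4], [-2, 0, 2], [7, -7, -6]]. v must be orthogonal to every row; (row 1) × (row 2) = [-14, -2, -14], so take v_2 = [7, 1, 7]^T.
λ = -1: A - (-1)I = [[4, -7, -4], [-2, -1, 2], [7, -7, -7]]. v must be orthogonal to every row; (row 1) × (row 2) = [-18, 0, -18], so take v_3 = [-1, 0, -1]^T.
V = [v_1 v_2 v_3] = [[1, 7, -1], [1, 1, 0], [0, 7, -1]] has det V = -1, so V^{-1} = adj(V)/det V = [[1, 0, -1], [-1, 1, 1], [-7, 7, 6]].
Modal coordinates z(0) = V^{-1} x(0): 1·0 + 0·0 + (-1)·(-1) = 1; (-1)·0 + 1·0 + 1·(-1) = -1; (-7)·0 + 7·0 + 6·(-1) = -6; so z(0) = [1, -1, -6]^T.
x_2(t) = Σ_i (v_i)_2 · z_i(0) · e^{λ_i t} (row 2 of V times the modal terms).
x_2(2.0) = 1·1·e^{-4·2.0} + 1·(-1)·e^{-2·2.0} + 0·(-6)·e^{-1·2.0} = 1·0.000335 + (-1)·0.018316 + 0·0.135335 = -0.0180.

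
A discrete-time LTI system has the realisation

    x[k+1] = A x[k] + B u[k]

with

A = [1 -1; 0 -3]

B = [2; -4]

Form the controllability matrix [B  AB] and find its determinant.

AB = [[6], [12]]
Controllability matrix C = [B  AB] = [[2, 6], [-4, 12]]
det(C) = 2·12 - 6·(-4) = 24 - (-24) = 48
Since det(C) ≠ 0, rank(C) = 2 and the system is completely controllable.

48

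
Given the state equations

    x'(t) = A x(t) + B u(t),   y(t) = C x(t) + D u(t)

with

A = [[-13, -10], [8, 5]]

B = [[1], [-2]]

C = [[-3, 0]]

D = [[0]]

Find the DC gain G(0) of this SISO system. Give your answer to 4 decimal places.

-3.0000

G(0) = C(-A)^{-1}B + D = -C A^{-1} B + D.
det A = 15, so A^{-1} = (1/15)·adj(A) = [[1/3, 2/3], [-8/15, -13/15]]
A^{-1} B = [-1, 6/5]^T
C A^{-1} B = 3
G(0) = D - C A^{-1} B = 0 - (3) = -3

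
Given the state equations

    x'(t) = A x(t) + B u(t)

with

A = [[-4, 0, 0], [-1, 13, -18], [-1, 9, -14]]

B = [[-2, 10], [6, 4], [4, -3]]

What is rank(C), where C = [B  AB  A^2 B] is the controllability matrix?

2

AB = [[8, -40], [8, 96], [0, 68]]
A^2B = [[-32, 160], [96, 64], [64, -48]]
Controllability matrix C = [B  AB  A^2B] = [[-2, 10, 8, -40, -32, 160], [6, 4, 8, 96, 96, 64], [4, -3, 0, 68, 64, -48]]
The rows r1, r2, r3 of C are linearly dependent: r1 - r2 + 2·r3 = 0 (check each entry), so rank(C) ≤ 2.
The 2×2 minor from rows 1, 2, columns 1, 2 is (-2)·4 - 10·6 = -8 - 60 = -68 ≠ 0, so rank(C) = 2.
rank(C) = 2 < n = 3, so the pair (A, B) is not completely controllable.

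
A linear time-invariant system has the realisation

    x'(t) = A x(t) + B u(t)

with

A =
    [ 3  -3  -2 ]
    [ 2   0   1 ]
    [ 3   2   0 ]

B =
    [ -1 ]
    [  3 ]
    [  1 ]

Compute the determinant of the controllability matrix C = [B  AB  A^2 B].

AB = [[-14], [-1], [3]]
A^2B = [[-45], [-25], [-44]]
Controllability matrix C = [B  AB  A^2B] = [[-1, -14, -45], [3, -1, -25], [1, 3, -44]]
Expanding along the first row, det(C) = (-1)·((-1)·(-44) - (-25)·3) - (-14)·(3·(-44) - (-25)·1) + (-45)·(3·3 - (-1)·1) = (-1)·119 - (-14)·(-107) + (-45)·10 = -2067
Since det(C) ≠ 0, rank(C) = 3 and the system is completely controllable.

-2067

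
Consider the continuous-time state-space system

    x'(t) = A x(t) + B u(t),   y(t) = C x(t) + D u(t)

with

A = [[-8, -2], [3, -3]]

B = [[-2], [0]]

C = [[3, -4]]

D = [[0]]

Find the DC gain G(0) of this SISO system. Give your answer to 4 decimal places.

0.2000

G(0) = C(-A)^{-1}B + D = -C A^{-1} B + D.
det A = 30, so A^{-1} = (1/30)·adj(A) = [[-1/10, 1/15], [-1/10, -4/15]]
A^{-1} B = [1/5, 1/5]^T
C A^{-1} B = -1/5
G(0) = D - C A^{-1} B = 0 - (-1/5) = 1/5 ≈ 0.2000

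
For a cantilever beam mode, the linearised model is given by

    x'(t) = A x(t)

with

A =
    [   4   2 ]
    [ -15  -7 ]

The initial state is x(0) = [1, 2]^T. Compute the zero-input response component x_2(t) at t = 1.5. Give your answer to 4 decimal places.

-4.2340

det(sI - A) = s^2 - (tr A)s + det A, with tr A = 4 + (-7) = -3 and det A = 4·(-7) - 2·(-15) = -28 - (-30) = 2.
So p(s) = det(sI - A) = s^2 + 3s + 2.
Factor s^2 + 3s + 2: two numbers with sum -3 and product 2 are -1 and -2, so s^2 + 3s + 2 = (s + 1)(s + 2).
Hence p(s) = (s + 1) (s + 2), with roots -2, -1.
The eigenvalues -2, -1 are distinct and real, so A is diagonalisable and x(t) = e^{At} x(0) = V diag(e^{λ_i t}) V^{-1} x(0), where the columns of V are the eigenvectors.
λ = -2: A - (-2)I = [[6, 2], [-15, -5]]. Row 1 gives 6·v1 + 2·v2 = 0, so take v_1 = [1, -3]^T.
λ = -1: A - (-1)I = [[5, 2], [-15, -6]]. Row 1 gives 5·v1 + 2·v2 = 0, so take v_2 = [2, -5]^T.
V = [v_1 v_2] = [[1, 2], [-3, -5]] has det V = 1, so V^{-1} = adj(V)/det V = [[-5, -2], [3, 1]].
Modal coordinates z(0) = V^{-1} x(0): (-5)·1 + (-2)·2 = -9; 3·1 + 1·2 = 5; so z(0) = [-9, 5]^T.
x_2(t) = Σ_i (v_i)_2 · z_i(0) · e^{λ_i t} (row 2 of V times the modal terms).
x_2(1.5) = (-3)·(-9)·e^{-2·1.5} + (-5)·5·e^{-1·1.5} = 27·0.049787 + (-25)·0.223130 = -4.2340.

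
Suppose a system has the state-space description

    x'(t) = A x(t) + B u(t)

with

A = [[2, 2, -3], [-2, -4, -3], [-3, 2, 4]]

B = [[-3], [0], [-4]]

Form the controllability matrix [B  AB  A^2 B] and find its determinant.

AB = [[6], [18], [-7]]
A^2B = [[69], [-63], [-10]]
Controllability matrix C = [B  AB  A^2B] = [[-3, 6, 69], [0, 18, -63], [-4, -7, -10]]
Expanding along the first row, det(C) = (-3)·(18·(-10) - (-63)·(-7)) - 6·(0·(-10) - (-63)·(-4)) + 69·(0·(-7) - 18·(-4)) = (-3)·(-621) - 6·(-252) + 69·72 = 8343
Since det(C) ≠ 0, rank(C) = 3 and the system is completely controllable.

8343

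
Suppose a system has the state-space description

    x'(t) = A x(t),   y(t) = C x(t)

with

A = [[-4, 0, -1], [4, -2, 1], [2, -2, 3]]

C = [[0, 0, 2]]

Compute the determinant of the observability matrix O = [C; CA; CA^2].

-192

CA = [[4, -4, 6]]
CA^2 = [[-20, -4, 10]]
Observability matrix O = [C; CA; CA^2] = [[0, 0, 2], [4, -4, 6], [-20, -4, 10]]
Expanding along the first row, det(O) = 0·((-4)·10 - 6·(-4)) - 0·(4·10 - 6·(-20)) + 2·(4·(-4) - (-4)·(-20)) = 0·(-16) - 0·160 + 2·(-96) = -192
Since det(O) ≠ 0, rank(O) = 3 and the system is completely observable.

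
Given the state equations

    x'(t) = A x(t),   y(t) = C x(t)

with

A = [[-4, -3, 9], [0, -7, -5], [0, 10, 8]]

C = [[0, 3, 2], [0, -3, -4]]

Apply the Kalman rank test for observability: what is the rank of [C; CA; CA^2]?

2

CA = [[0, -1, 1], [0, -19, -17]]
CA^2 = [[0, 17, 13], [0, -37, -41]]
Observability matrix O = [C; CA; CA^2] = [[0, 3, 2], [0, -3, -4], [0, -1, 1], [0, -19, -17], [0, 17, 13], [0, -37, -41]]
Column 1 of O is identically zero, so rank(O) ≤ 2.
The 2×2 minor from rows 1, 2, columns 2, 3 is 3·(-4) - 2·(-3) = -12 - (-6) = -6 ≠ 0, so rank(O) = 2.
rank(O) = 2 < n = 3, so the pair (A, C) is not completely observable.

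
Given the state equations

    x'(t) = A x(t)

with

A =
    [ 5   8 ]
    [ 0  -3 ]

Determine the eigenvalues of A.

-3, 5

det(sI - A) = s^2 - (tr A)s + det A, with tr A = 5 + (-3) = 2 and det A = 5·(-3) - 8·0 = -15 - 0 = -15.
So p(s) = det(sI - A) = s^2 - 2s - 15.
Factor s^2 - 2s - 15: two numbers with sum 2 and product -15 are 5 and -3, so s^2 - 2s - 15 = (s - 5)(s + 3).
Hence p(s) = (s - 5) (s + 3), with roots -3, 5.
At least one eigenvalue has non-negative real part, so the system is not asymptotically stable.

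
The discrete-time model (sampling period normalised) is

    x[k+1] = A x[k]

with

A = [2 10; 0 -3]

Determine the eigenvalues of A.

-3, 2

det(zI - A) = z^2 - (tr A)z + det A, with tr A = 2 + (-3) = -1 and det A = 2·(-3) - 10·0 = -6 - 0 = -6.
So p(z) = det(zI - A) = z^2 + z - 6.
Factor z^2 + z - 6: two numbers with sum -1 and product -6 are 2 and -3, so z^2 + z - 6 = (z - 2)(z + 3).
Hence p(z) = (z - 2) (z + 3), with roots -3, 2.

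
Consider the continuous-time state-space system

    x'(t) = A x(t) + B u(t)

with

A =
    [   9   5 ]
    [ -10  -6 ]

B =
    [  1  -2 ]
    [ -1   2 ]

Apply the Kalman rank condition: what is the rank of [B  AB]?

AB = [[4, -8], [-4, 8]]
Controllability matrix C = [B  AB] = [[1, -2, 4, -8], [-1, 2, -4, 8]]
Every column of C is a scalar multiple of column 1 = [1, -1] (multipliers 1, -2, 4, -8), so the columns span a one-dimensional space.
C ≠ 0, hence rank(C) = 1.
rank(C) = 1 < n = 2, so the pair (A, B) is not completely controllable.

1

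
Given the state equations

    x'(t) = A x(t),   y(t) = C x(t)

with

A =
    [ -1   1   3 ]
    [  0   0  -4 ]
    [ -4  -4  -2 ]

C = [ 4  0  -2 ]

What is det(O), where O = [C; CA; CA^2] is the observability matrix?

CA = [[4, 12, 16]]
CA^2 = [[-68, -60, -68]]
Observability matrix O = [C; CA; CA^2] = [[4, 0, -2], [4, 12, 16], [-68, -60, -68]]
Expanding along the first row, det(O) = 4·(12·(-68) - 16·(-60)) - 0·(4·(-68) - 16·(-68)) + (-2)·(4·(-60) - 12·(-68)) = 4·144 - 0·816 + (-2)·576 = -576
Since det(O) ≠ 0, rank(O) = 3 and the system is completely observable.

-576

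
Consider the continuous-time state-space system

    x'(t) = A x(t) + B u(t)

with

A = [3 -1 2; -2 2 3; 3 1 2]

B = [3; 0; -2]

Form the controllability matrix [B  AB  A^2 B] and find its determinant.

AB = [[5], [-12], [5]]
A^2B = [[37], [-19], [13]]
Controllability matrix C = [B  AB  A^2B] = [[3, 5, 37], [0, -12, -19], [-2, 5, 13]]
Expanding along the first row, det(C) = 3·((-12)·13 - (-19)·5) - 5·(0·13 - (-19)·(-2)) + 37·(0·5 - (-12)·(-2)) = 3·(-61) - 5·(-38) + 37·(-24) = -881
Since det(C) ≠ 0, rank(C) = 3 and the system is completely controllable.

-881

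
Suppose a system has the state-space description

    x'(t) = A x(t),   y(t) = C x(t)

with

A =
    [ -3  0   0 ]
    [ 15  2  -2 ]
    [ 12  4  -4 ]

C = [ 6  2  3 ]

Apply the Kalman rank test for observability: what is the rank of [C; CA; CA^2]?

2

CA = [[48, 16, -16]]
CA^2 = [[-96, -32, 32]]
Observability matrix O = [C; CA; CA^2] = [[6, 2, 3], [48, 16, -16], [-96, -32, 32]]
The columns c1, c2, c3 of O are linearly dependent: -c1 + 3·c2 = 0 (check each entry), so rank(O) ≤ 2.
The 2×2 minor from rows 1, 2, columns 1, 3 is 6·(-16) - 3·48 = -96 - 144 = -240 ≠ 0, so rank(O) = 2.
rank(O) = 2 < n = 3, so the pair (A, C) is not completely observable.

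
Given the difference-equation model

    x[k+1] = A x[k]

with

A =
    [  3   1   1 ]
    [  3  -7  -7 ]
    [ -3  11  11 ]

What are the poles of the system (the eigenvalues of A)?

0, 3, 4

det(zI - A) = z^3 - (tr A)z^2 + (M11 + M22 + M33)z - det A, where Mii is the 2×2 principal minor of A obtained by deleting row i and column i.
tr A = 3 + (-7) + 11 = 7; M11 = (-7)·11 - (-7)·11 = -77 - (-77) = 0; M22 = 3·11 - 1·(-3) = 33 - (-3) = 36; M33 = 3·(-7) - 1·3 = -21 - 3 = -24; sum of minors = 12.
det A = 3·((-7)·11 - (-7)·11) - 1·(3·11 - (-7)·(-3)) + 1·(3·11 - (-7)·(-3)) = 3·0 - 1·12 + 1·12 = 0.
So p(z) = det(zI - A) = z^3 - 7z^2 + 12z.
The constant term is 0, so p(z) = z(z^2 - 7z + 12).
Factor z^2 - 7z + 12: two numbers with sum 7 and product 12 are 4 and 3, so z^2 - 7z + 12 = (z - 4)(z - 3).
Hence p(z) = z (z - 4) (z - 3), with roots 0, 3, 4.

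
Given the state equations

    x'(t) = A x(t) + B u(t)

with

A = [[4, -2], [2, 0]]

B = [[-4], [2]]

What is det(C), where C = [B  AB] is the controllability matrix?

AB = [[-20], [-8]]
Controllability matrix C = [B  AB] = [[-4, -20], [2, -8]]
det(C) = (-4)·(-8) - (-20)·2 = 32 - (-40) = 72
Since det(C) ≠ 0, rank(C) = 2 and the system is completely controllable.

72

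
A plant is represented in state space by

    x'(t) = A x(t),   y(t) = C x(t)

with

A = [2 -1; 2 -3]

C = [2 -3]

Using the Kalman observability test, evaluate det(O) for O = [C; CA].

CA = [[-2, 7]]
Observability matrix O = [C; CA] = [[2, -3], [-2, 7]]
det(O) = 2·7 - (-3)·(-2) = 14 - 6 = 8
Since det(O) ≠ 0, rank(O) = 2 and the system is completely observable.

8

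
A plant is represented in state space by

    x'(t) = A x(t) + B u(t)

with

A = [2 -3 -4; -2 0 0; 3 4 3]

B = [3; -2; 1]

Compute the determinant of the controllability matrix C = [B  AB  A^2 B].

AB = [[8], [-6], [4]]
A^2B = [[18], [-16], [12]]
Controllability matrix C = [B  AB  A^2B] = [[3, 8, 18], [-2, -6, -16], [1, 4, 12]]
Expanding along the first row, det(C) = 3·((-6)·12 - (-16)·4) - 8·((-2)·12 - (-16)·1) + 18·((-2)·4 - (-6)·1) = 3·(-8) - 8·(-8) + 18·(-2) = 4
Since det(C) ≠ 0, rank(C) = 3 and the system is completely controllable.

4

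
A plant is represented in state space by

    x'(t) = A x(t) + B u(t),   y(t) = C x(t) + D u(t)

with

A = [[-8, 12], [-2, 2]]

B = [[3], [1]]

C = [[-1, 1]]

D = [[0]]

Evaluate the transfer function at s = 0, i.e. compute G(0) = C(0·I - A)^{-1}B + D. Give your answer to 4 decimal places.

-0.5000

G(0) = C(-A)^{-1}B + D = -C A^{-1} B + D.
det A = 8, so A^{-1} = (1/8)·adj(A) = [[1/4, -3/2], [1/4, -1]]
A^{-1} B = [-3/4, -1/4]^T
C A^{-1} B = 1/2
G(0) = D - C A^{-1} B = 0 - (1/2) = -1/2 ≈ -0.5000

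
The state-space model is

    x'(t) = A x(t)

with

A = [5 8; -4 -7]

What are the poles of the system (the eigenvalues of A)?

det(sI - A) = s^2 - (tr A)s + det A, with tr A = 5 + (-7) = -2 and det A = 5·(-7) - 8·(-4) = -35 - (-32) = -3.
So p(s) = det(sI - A) = s^2 + 2s - 3.
Factor s^2 + 2s - 3: two numbers with sum -2 and product -3 are 1 and -3, so s^2 + 2s - 3 = (s - 1)(s + 3).
Hence p(s) = (s - 1) (s + 3), with roots -3, 1.
At least one eigenvalue has non-negative real part, so the system is not asymptotically stable.

-3, 1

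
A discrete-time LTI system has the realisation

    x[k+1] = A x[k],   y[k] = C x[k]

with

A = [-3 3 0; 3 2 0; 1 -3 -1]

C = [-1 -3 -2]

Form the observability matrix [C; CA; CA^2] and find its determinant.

-810

CA = [[-8, -3, 2]]
CA^2 = [[17, -36, -2]]
Observability matrix O = [C; CA; CA^2] = [[-1, -3, -2], [-8, -3, 2], [17, -36, -2]]
Expanding along the first row, det(O) = (-1)·((-3)·(-2) - 2·(-36)) - (-3)·((-8)·(-2) - 2·17) + (-2)·((-8)·(-36) - (-3)·17) = (-1)·78 - (-3)·(-18) + (-2)·339 = -810
Since det(O) ≠ 0, rank(O) = 3 and the system is completely observable.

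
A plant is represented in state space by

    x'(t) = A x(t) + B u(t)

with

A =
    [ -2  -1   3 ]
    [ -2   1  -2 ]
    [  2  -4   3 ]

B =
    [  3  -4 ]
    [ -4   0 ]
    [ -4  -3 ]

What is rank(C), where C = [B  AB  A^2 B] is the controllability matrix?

3

AB = [[-14, -1], [-2, 14], [10, -17]]
A^2B = [[60, -63], [6, 50], [10, -109]]
Controllability matrix C = [B  AB  A^2B] = [[3, -4, -14, -1, 60, -63], [-4, 0, -2, 14, 6, 50], [-4, -3, 10, -17, 10, -109]]
Take the 3×3 submatrix of C formed by columns 1, 2, 3: [[3, -4, -14], [-4, 0, -2], [-4, -3, 10]]. Its determinant is 3·(0·10 - (-2)·(-3)) - (-4)·((-4)·10 - (-2)·(-4)) + (-14)·((-4)·(-3) - 0·(-4)) = 3·(-6) - (-4)·(-48) + (-14)·12 = -378 ≠ 0.
So rank(C) ≥ 3; since C has 3 rows, rank(C) = 3.
rank(C) = 3 = n, so the pair (A, B) is completely controllable.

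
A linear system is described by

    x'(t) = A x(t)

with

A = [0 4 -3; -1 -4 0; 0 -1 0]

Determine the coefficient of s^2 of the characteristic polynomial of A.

4

Expand det(sI - A) for the 3×3 matrix.
p(s) = s^3 + 4s^2 + 4s + 3.
(Check: constant term = det(-A) = (-1)^3 det A = 3; coefficient of s^2 = -tr A = 4.)
The coefficient of s^2 is 4.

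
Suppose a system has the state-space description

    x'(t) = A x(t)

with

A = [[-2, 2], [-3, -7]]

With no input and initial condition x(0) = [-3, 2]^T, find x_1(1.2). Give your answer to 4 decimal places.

det(sI - A) = s^2 - (tr A)s + det A, with tr A = (-2) + (-7) = -9 and det A = (-2)·(-7) - 2·(-3) = 14 - (-6) = 20.
So p(s) = det(sI - A) = s^2 + 9s + 20.
Factor s^2 + 9s + 20: two numbers with sum -9 and product 20 are -4 and -5, so s^2 + 9s + 20 = (s + 4)(s + 5).
Hence p(s) = (s + 4) (s + 5), with roots -5, -4.
The eigenvalues -5, -4 are distinct and real, so A is diagonalisable and x(t) = e^{At} x(0) = V diag(e^{λ_i t}) V^{-1} x(0), where the columns of V are the eigenvectors.
λ = -5: A - (-5)I = [[3, 2], [-3, -2]]. Row 1 gives 3·v1 + 2·v2 = 0, so take v_1 = [-2, 3]^T.
λ = -4: A - (-4)I = [[2, 2], [-3, -3]]. Row 1 gives 2·v1 + 2·v2 = 0, so take v_2 = [1, -1]^T.
V = [v_1 v_2] = [[-2, 1], [3, -1]] has det V = -1, so V^{-1} = adj(V)/det V = [[1, 1], [3, 2]].
Modal coordinates z(0) = V^{-1} x(0): 1·(-3) + 1·2 = -1; 3·(-3) + 2·2 = -5; so z(0) = [-1, -5]^T.
x_1(t) = Σ_i (v_i)_1 · z_i(0) · e^{λ_i t} (row 1 of V times the modal terms).
x_1(1.2) = (-2)·(-1)·e^{-5·1.2} + 1·(-5)·e^{-4·1.2} = 2·0.002479 + (-5)·0.008230 = -0.0362.

-0.0362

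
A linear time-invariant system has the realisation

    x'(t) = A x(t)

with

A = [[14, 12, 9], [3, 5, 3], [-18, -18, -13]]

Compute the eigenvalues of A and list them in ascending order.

-1, 2, 5

det(sI - A) = s^3 - (tr A)s^2 + (M11 + M22 + M33)s - det A, where Mii is the 2×2 principal minor of A obtained by deleting row i and column i.
tr A = 14 + 5 + (-13) = 6; M11 = 5·(-13) - 3·(-18) = -65 - (-54) = -11; M22 = 14·(-13) - 9·(-18) = -182 - (-162) = -20; M33 = 14·5 - 12·3 = 70 - 36 = 34; sum of minors = 3.
det A = 14·(5·(-13) - 3·(-18)) - 12·(3·(-13) - 3·(-18)) + 9·(3·(-18) - 5·(-18)) = 14·(-11) - 12·15 + 9·36 = -10.
So p(s) = det(sI - A) = s^3 - 6s^2 + 3s + 10.
Rational-root test: any integer root divides 10. Testing small divisors, s = -1 works: p(-1) = -1 + (-6) + (-3) + 10 = 0, so (s + 1) is a factor.
Dividing, p(s) = (s + 1)(s^2 - 7s + 10).
Factor s^2 - 7s + 10: two numbers with sum 7 and product 10 are 5 and 2, so s^2 - 7s + 10 = (s - 5)(s - 2).
Hence p(s) = (s - 5) (s - 2) (s + 1), with roots -1, 2, 5.
At least one eigenvalue has non-negative real part, so the system is not asymptotically stable.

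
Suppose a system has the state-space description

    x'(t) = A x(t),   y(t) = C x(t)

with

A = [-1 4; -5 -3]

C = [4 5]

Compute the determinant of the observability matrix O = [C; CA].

CA = [[-29, 1]]
Observability matrix O = [C; CA] = [[4, 5], [-29, 1]]
det(O) = 4·1 - 5·(-29) = 4 - (-145) = 149
Since det(O) ≠ 0, rank(O) = 2 and the system is completely observable.

149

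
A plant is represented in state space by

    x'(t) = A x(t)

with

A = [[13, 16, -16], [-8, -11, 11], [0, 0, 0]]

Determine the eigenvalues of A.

det(sI - A) = s^3 - (tr A)s^2 + (M11 + M22 + M33)s - det A, where Mii is the 2×2 principal minor of A obtained by deleting row i and column i.
tr A = 13 + (-11) + 0 = 2; M11 = (-11)·0 - 11·0 = 0 - 0 = 0; M22 = 13·0 - (-16)·0 = 0 - 0 = 0; M33 = 13·(-11) - 16·(-8) = -143 - (-128) = -15; sum of minors = -15.
det A = 13·((-11)·0 - 11·0) - 16·((-8)·0 - 11·0) + (-16)·((-8)·0 - (-11)·0) = 13·0 - 16·0 + (-16)·0 = 0.
So p(s) = det(sI - A) = s^3 - 2s^2 - 15s.
The constant term is 0, so p(s) = s(s^2 - 2s - 15).
Factor s^2 - 2s - 15: two numbers with sum 2 and product -15 are 5 and -3, so s^2 - 2s - 15 = (s - 5)(s + 3).
Hence p(s) = s (s - 5) (s + 3), with roots -3, 0, 5.
At least one eigenvalue has non-negative real part, so the system is not asymptotically stable.

-3, 0, 5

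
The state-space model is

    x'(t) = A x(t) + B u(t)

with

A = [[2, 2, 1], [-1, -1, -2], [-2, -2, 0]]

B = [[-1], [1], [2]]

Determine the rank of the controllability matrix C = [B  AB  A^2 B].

AB = [[2], [-4], [0]]
A^2B = [[-4], [2], [4]]
Controllability matrix C = [B  AB  A^2B] = [[-1, 2, -4], [1, -4, 2], [2, 0, 4]]
det(C) = (-1)·((-4)·4 - 2·0) - 2·(1·4 - 2·2) + (-4)·(1·0 - (-4)·2) = (-1)·(-16) - 2·0 + (-4)·8 = -16 ≠ 0, so rank(C) = 3.
rank(C) = 3 = n, so the pair (A, B) is completely controllable.

3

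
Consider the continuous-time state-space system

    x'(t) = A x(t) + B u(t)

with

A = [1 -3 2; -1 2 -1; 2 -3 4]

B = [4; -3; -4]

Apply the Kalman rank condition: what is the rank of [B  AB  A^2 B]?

3

AB = [[5], [-6], [1]]
A^2B = [[25], [-18], [32]]
Controllability matrix C = [B  AB  A^2B] = [[4, 5, 25], [-3, -6, -18], [-4, 1, 32]]
det(C) = 4·((-6)·32 - (-18)·1) - 5·((-3)·32 - (-18)·(-4)) + 25·((-3)·1 - (-6)·(-4)) = 4·(-174) - 5·(-168) + 25·(-27) = -531 ≠ 0, so rank(C) = 3.
rank(C) = 3 = n, so the pair (A, B) is completely controllable.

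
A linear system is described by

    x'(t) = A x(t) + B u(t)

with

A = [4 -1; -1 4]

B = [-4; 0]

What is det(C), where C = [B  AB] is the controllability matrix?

AB = [[-16], [4]]
Controllability matrix C = [B  AB] = [[-4, -16], [0, 4]]
det(C) = (-4)·4 - (-16)·0 = -16 - 0 = -16
Since det(C) ≠ 0, rank(C) = 2 and the system is completely controllable.

-16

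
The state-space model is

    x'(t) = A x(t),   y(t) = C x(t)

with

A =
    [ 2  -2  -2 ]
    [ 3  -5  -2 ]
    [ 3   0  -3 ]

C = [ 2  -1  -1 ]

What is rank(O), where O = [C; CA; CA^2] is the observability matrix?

CA = [[-2, 1, 1]]
CA^2 = [[2, -1, -1]]
Observability matrix O = [C; CA; CA^2] = [[2, -1, -1], [-2, 1, 1], [2, -1, -1]]
Every row of O is a scalar multiple of row 1 = [2, -1, -1] (multipliers 1, -1, 1), so the rows span a one-dimensional space.
O ≠ 0, hence rank(O) = 1.
rank(O) = 1 < n = 3, so the pair (A, C) is not completely observable.

1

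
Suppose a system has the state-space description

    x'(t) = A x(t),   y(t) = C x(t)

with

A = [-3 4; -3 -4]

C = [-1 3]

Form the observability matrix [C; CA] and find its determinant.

CA = [[-6, -16]]
Observability matrix O = [C; CA] = [[-1, 3], [-6, -16]]
det(O) = (-1)·(-16) - 3·(-6) = 16 - (-18) = 34
Since det(O) ≠ 0, rank(O) = 2 and the system is completely observable.

34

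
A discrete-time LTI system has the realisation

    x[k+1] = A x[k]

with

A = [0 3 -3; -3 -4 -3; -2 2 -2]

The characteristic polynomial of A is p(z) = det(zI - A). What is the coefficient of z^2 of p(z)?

Expand det(zI - A) for the 3×3 matrix.
p(z) = z^3 + 6z^2 + 17z - 42.
(Check: constant term = det(-A) = (-1)^3 det A = -42; coefficient of z^2 = -tr A = 6.)
The coefficient of z^2 is 6.

6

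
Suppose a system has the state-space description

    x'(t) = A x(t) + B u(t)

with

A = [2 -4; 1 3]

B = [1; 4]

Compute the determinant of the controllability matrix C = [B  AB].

69

AB = [[-14], [13]]
Controllability matrix C = [B  AB] = [[1, -14], [4, 13]]
det(C) = 1·13 - (-14)·4 = 13 - (-56) = 69
Since det(C) ≠ 0, rank(C) = 2 and the system is completely controllable.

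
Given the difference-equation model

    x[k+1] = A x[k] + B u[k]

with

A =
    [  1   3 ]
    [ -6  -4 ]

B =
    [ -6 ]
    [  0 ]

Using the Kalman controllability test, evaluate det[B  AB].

AB = [[-6], [36]]
Controllability matrix C = [B  AB] = [[-6, -6], [0, 36]]
det(C) = (-6)·36 - (-6)·0 = -216 - 0 = -216
Since det(C) ≠ 0, rank(C) = 2 and the system is completely controllable.

-216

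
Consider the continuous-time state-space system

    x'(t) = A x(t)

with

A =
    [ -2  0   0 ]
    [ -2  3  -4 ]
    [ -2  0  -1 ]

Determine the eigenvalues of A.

-2, -1, 3

det(sI - A) = s^3 - (tr A)s^2 + (M11 + M22 + M33)s - det A, where Mii is the 2×2 principal minor of A obtained by deleting row i and column i.
tr A = (-2) + 3 + (-1) = 0; M11 = 3·(-1) - (-4)·0 = -3 - 0 = -3; M22 = (-2)·(-1) - 0·(-2) = 2 - 0 = 2; M33 = (-2)·3 - 0·(-2) = -6 - 0 = -6; sum of minors = -7.
det A = (-2)·(3·(-1) - (-4)·0) - 0·((-2)·(-1) - (-4)·(-2)) + 0·((-2)·0 - 3·(-2)) = (-2)·(-3) - 0·(-6) + 0·6 = 6.
So p(s) = det(sI - A) = s^3 - 7s - 6.
Rational-root test: any integer root divides -6. Testing small divisors, s = -1 works: p(-1) = -1 + 0 + 7 + (-6) = 0, so (s + 1) is a factor.
Dividing, p(s) = (s + 1)(s^2 - s - 6).
Factor s^2 - s - 6: two numbers with sum 1 and product -6 are 3 and -2, so s^2 - s - 6 = (s - 3)(s + 2).
Hence p(s) = (s - 3) (s + 1) (s + 2), with roots -2, -1, 3.
At least one eigenvalue has non-negative real part, so the system is not asymptotically stable.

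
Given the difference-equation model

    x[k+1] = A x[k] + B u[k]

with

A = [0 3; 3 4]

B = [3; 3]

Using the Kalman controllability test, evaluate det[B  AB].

AB = [[9], [21]]
Controllability matrix C = [B  AB] = [[3, 9], [3, 21]]
det(C) = 3·21 - 9·3 = 63 - 27 = 36
Since det(C) ≠ 0, rank(C) = 2 and the system is completely controllable.

36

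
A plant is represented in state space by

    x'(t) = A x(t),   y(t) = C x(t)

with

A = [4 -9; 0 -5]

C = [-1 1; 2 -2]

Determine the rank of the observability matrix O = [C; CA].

CA = [[-4, 4], [8, -8]]
Observability matrix O = [C; CA] = [[-1, 1], [2, -2], [-4, 4], [8, -8]]
Every row of O is a scalar multiple of row 1 = [-1, 1] (multipliers 1, -2, 4, -8), so the rows span a one-dimensional space.
O ≠ 0, hence rank(O) = 1.
rank(O) = 1 < n = 2, so the pair (A, C) is not completely observable.

1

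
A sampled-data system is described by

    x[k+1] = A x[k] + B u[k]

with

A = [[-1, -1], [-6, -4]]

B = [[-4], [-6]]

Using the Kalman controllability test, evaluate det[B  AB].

AB = [[10], [48]]
Controllability matrix C = [B  AB] = [[-4, 10], [-6, 48]]
det(C) = (-4)·48 - 10·(-6) = -192 - (-60) = -132
Since det(C) ≠ 0, rank(C) = 2 and the system is completely controllable.

-132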